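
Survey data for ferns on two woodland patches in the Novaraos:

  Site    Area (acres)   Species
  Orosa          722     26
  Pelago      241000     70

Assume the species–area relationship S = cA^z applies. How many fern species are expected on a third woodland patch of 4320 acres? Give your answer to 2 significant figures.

35

z = ln(70/26) / ln(241000/722) = 0.9904 / 5.8105 = 0.1704
c = 26 / 722^0.1704 = 26 / 3.071 = 8.467
S₃ = 8.467 × 4320^0.1704 = 8.467 × 4.165 ≈ 35.27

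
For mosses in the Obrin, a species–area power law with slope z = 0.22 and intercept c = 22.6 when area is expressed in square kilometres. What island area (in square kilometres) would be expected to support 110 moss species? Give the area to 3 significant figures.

1330 square kilometres

110 = 22.6 × A^0.22  ⇒  A^0.22 = 110/22.6 = 4.867
ln A = ln(4.867) / 0.22 = 1.5825 / 0.22 = 7.1933
A = e^7.1933 ≈ 1331 square kilometres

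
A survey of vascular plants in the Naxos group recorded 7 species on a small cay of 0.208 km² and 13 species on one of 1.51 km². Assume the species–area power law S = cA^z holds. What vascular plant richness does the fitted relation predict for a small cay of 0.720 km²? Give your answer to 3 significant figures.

z = ln(13/7) / ln(1.51/0.208) = 0.6190 / 1.9823 = 0.3123
c = 7 / 0.208^0.3123 = 7 / 0.6124 = 11.43
S₃ = 11.43 × 0.72^0.3123 = 11.43 × 0.9025 ≈ 10.32

10.3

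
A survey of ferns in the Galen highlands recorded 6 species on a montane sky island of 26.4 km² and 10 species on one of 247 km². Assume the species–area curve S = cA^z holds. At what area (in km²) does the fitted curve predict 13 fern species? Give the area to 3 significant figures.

z = ln(10/6) / ln(247/26.4) = 0.5108 / 2.2360 = 0.2285
c = 6 / 26.4^0.2285 = 6 / 2.112 = 2.84
A = (13/2.84)^(1/0.2285) ⇒ ln A = ln(4.577)/0.2285 = 6.6578
A = e^6.6578 ≈ 778.9 km²

779 km²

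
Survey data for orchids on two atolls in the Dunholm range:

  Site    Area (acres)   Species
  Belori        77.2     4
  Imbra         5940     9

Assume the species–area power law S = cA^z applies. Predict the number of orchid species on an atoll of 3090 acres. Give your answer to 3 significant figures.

7.97

z = ln(9/4) / ln(5940/77.2) = 0.8109 / 4.3431 = 0.1867
c = 4 / 77.2^0.1867 = 4 / 2.251 = 1.777
S₃ = 1.777 × 3090^0.1867 = 1.777 × 4.484 ≈ 7.966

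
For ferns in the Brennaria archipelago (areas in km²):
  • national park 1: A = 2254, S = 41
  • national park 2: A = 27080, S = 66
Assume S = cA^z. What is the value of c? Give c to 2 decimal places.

z = ln(S₂/S₁) / ln(A₂/A₁) = ln(66/41) / ln(27080/2254) = 0.4761 / 2.4861 = 0.1915
c = S₁ / A₁^z = 41 / 2254^0.1915 = 41 / 4.386 = 9.348

9.35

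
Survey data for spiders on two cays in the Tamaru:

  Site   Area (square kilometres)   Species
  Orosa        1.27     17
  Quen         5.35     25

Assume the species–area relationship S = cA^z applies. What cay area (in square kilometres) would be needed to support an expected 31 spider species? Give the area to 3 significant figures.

z = ln(25/17) / ln(5.35/1.27) = 0.3857 / 1.4381 = 0.2682
c = 17 / 1.27^0.2682 = 17 / 1.066 = 15.94
A = (31/15.94)^(1/0.2682) ⇒ ln A = ln(1.944)/0.2682 = 2.4792
A = e^2.4792 ≈ 11.93 square kilometres

11.9 square kilometres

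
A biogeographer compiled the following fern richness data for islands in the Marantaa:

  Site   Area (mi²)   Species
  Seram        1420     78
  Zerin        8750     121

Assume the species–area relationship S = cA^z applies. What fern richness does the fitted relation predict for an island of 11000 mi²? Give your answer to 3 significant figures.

z = ln(121/78) / ln(8750/1420) = 0.4391 / 1.8184 = 0.2415
c = 78 / 1420^0.2415 = 78 / 5.77 = 13.52
S₃ = 13.52 × 11000^0.2415 = 13.52 × 9.459 ≈ 127.9

128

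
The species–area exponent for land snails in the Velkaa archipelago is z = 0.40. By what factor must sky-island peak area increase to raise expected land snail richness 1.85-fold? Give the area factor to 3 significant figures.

4.66

(A₂/A₁)^0.4 = 1.85, so A₂/A₁ = 1.85^(1/0.4) = 1.85^2.5
ln(A₂/A₁) = ln 1.85 / 0.4 = 0.6152 / 0.4 = 1.5380
A₂/A₁ = e^1.5380 ≈ 4.655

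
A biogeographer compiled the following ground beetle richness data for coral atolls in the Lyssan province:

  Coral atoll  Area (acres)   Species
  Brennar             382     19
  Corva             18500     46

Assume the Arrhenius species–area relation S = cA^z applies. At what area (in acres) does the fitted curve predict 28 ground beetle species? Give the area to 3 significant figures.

z = ln(46/19) / ln(18500/382) = 0.8842 / 3.8801 = 0.2279
c = 19 / 382^0.2279 = 19 / 3.876 = 4.902
A = (28/4.902)^(1/0.2279) ⇒ ln A = ln(5.712)/0.2279 = 7.6470
A = e^7.6470 ≈ 2094 acres

2090 acres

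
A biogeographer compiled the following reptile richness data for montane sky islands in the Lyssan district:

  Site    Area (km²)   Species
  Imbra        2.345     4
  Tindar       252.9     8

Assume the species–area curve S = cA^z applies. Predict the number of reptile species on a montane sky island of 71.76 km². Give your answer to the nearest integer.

7

z = ln(8/4) / ln(252.9/2.345) = 0.6931 / 4.6807 = 0.1481
c = 4 / 2.345^0.1481 = 4 / 1.135 = 3.526
S₃ = 3.526 × 71.76^0.1481 = 3.526 × 1.883 ≈ 6.639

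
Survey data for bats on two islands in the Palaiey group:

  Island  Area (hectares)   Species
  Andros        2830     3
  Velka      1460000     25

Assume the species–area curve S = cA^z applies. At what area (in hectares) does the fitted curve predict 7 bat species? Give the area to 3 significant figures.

34300 hectares

z = ln(25/3) / ln(1460000/2830) = 2.1203 / 6.2459 = 0.3395
c = 3 / 2830^0.3395 = 3 / 14.85 = 0.202
A = (7/0.202)^(1/0.3395) ⇒ ln A = ln(34.65)/0.3395 = 10.4440
A = e^10.4440 ≈ 34338 hectares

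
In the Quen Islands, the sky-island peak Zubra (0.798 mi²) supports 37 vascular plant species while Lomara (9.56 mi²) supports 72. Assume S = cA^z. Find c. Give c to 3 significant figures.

z = ln(S₂/S₁) / ln(A₂/A₁) = ln(72/37) / ln(9.56/0.798) = 0.6657 / 2.4832 = 0.2681
c = S₁ / A₁^z = 37 / 0.798^0.2681 = 37 / 0.9413 = 39.31

39.3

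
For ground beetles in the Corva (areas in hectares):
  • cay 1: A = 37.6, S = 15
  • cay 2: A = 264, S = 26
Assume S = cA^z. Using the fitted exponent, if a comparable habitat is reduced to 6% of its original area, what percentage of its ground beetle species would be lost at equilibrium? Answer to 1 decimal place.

54.8%

z = ln(26/15) / ln(264/37.6) = 0.5500 / 1.9489 = 0.2822
S_new/S_old = (A_new/A_old)^z = 0.06^0.2822 = exp(0.2822 × -2.8134) = 0.452
Fraction lost = 1 − 0.452 = 0.548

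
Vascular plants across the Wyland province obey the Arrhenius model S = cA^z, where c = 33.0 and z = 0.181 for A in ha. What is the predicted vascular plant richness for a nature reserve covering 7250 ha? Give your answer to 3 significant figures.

165

S = 33 × 7250^0.181 = 33 × 4.997 ≈ 164.9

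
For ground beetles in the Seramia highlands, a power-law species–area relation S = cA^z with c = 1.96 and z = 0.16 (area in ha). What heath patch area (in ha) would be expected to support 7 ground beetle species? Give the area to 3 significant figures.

7 = 1.96 × A^0.16  ⇒  A^0.16 = 7/1.96 = 3.571
ln A = ln(3.571) / 0.16 = 1.2730 / 0.16 = 7.9560
A = e^7.9560 ≈ 2853 ha

2850 ha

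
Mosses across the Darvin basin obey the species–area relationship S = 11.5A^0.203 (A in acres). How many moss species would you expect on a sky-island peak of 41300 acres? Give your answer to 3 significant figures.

S = 11.5 × 41300^0.203 = 11.5 × 8.65 ≈ 99.48

99.5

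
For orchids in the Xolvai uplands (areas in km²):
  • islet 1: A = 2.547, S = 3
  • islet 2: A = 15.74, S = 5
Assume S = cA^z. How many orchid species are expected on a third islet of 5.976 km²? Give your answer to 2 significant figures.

z = ln(5/3) / ln(15.74/2.547) = 0.5108 / 1.8213 = 0.2805
c = 3 / 2.547^0.2805 = 3 / 1.3 = 2.308
S₃ = 2.308 × 5.976^0.2805 = 2.308 × 1.651 ≈ 3.811

3.8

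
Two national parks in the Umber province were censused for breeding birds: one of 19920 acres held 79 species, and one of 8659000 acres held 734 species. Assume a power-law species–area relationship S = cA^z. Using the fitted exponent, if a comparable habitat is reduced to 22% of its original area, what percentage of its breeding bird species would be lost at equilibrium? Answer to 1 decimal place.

42.6%

z = ln(734/79) / ln(8659000/19920) = 2.2291 / 6.0746 = 0.3669
S_new/S_old = (A_new/A_old)^z = 0.22^0.3669 = exp(0.3669 × -1.5141) = 0.5737
Fraction lost = 1 − 0.5737 = 0.4263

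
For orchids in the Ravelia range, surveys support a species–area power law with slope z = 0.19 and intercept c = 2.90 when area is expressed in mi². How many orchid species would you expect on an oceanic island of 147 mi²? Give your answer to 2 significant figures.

7.5

S = 2.9 × 147^0.19
ln S = ln 2.9 + 0.19 × ln 147 = 1.0647 + 0.19 × 4.9904 = 2.0129
S = e^2.0129 ≈ 7.485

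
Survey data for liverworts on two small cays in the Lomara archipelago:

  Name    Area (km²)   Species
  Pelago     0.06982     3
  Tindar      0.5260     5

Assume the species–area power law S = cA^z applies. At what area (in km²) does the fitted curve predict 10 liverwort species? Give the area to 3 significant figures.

z = ln(5/3) / ln(0.526/0.06982) = 0.5108 / 2.0194 = 0.2530
c = 3 / 0.06982^0.2530 = 3 / 0.51 = 5.882
A = (10/5.882)^(1/0.2530) ⇒ ln A = ln(1.7)/0.2530 = 2.0977
A = e^2.0977 ≈ 8.147 km²

8.15 km²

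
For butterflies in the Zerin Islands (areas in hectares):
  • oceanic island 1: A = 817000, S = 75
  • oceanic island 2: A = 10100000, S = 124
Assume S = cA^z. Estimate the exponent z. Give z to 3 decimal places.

0.200

Taking logs: ln S = ln c + z ln A, so z = (ln S₂ − ln S₁)/(ln A₂ − ln A₁).
z = ln(124/75) / ln(10100000/817000) = ln(1.653) / ln(12.36) = 0.5028 / 2.5147 = 0.1999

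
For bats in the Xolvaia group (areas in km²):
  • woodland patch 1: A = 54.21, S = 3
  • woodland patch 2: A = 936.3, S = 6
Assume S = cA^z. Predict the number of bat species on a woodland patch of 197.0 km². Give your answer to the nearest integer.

z = ln(6/3) / ln(936.3/54.21) = 0.6931 / 2.8491 = 0.2433
c = 3 / 54.21^0.2433 = 3 / 2.642 = 1.136
S₃ = 1.136 × 197^0.2433 = 1.136 × 3.616 ≈ 4.106

4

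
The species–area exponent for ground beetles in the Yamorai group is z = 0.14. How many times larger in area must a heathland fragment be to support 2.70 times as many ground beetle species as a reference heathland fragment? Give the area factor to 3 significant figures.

1210

(A₂/A₁)^0.14 = 2.7, so A₂/A₁ = 2.7^(1/0.14) = 2.7^7.143
ln(A₂/A₁) = ln 2.7 / 0.14 = 0.9933 / 0.14 = 7.0947
A₂/A₁ = e^7.0947 ≈ 1206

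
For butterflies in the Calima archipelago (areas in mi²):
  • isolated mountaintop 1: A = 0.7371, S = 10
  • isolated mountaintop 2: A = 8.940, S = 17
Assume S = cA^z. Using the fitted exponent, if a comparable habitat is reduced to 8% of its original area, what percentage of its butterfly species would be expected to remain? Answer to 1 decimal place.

58.4%

z = ln(17/10) / ln(8.94/0.7371) = 0.5306 / 2.4956 = 0.2126
S_new/S_old = (A_new/A_old)^z = 0.08^0.2126 = exp(0.2126 × -2.5257) = 0.5845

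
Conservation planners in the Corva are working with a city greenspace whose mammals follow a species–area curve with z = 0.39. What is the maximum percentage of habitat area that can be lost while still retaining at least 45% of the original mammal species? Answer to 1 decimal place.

Need (A_new/A_old)^0.39 = 0.45, so A_new/A_old = 0.45^(1/0.39) = 0.45^2.564
ln(A_new/A_old) = ln 0.45 / 0.39 = -0.7985 / 0.39 = -2.0475
A_new/A_old = e^-2.0475 ≈ 0.1291
Fraction that can be lost = 1 − 0.1291 = 0.8709

87.1%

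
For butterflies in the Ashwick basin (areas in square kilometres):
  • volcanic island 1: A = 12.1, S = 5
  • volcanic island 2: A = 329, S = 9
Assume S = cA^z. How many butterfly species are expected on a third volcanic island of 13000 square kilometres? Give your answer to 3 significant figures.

z = ln(9/5) / ln(329/12.1) = 0.5878 / 3.3029 = 0.1780
c = 5 / 12.1^0.1780 = 5 / 1.558 = 3.208
S₃ = 3.208 × 13000^0.1780 = 3.208 × 5.397 ≈ 17.31

17.3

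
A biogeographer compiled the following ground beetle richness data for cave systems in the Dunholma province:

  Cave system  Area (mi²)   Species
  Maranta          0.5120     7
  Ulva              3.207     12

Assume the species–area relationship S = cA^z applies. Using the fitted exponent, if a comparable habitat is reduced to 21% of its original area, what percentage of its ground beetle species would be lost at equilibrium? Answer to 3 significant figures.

z = ln(12/7) / ln(3.207/0.512) = 0.5390 / 1.8348 = 0.2938
S_new/S_old = (A_new/A_old)^z = 0.21^0.2938 = exp(0.2938 × -1.5606) = 0.6323
Fraction lost = 1 − 0.6323 = 0.3677

36.8%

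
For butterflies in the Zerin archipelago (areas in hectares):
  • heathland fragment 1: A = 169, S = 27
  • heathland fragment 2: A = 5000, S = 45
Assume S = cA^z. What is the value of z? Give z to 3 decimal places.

Taking logs: ln S = ln c + z ln A, so z = (ln S₂ − ln S₁)/(ln A₂ − ln A₁).
z = ln(45/27) / ln(5000/169) = ln(1.667) / ln(29.59) = 0.5108 / 3.3873 = 0.1508

0.151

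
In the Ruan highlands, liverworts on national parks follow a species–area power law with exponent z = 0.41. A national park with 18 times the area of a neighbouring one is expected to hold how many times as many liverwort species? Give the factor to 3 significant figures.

3.27

S₂/S₁ = (A₂/A₁)^z = 18^0.41
ln(S₂/S₁) = 0.41 × ln 18 = 0.41 × 2.8904 = 1.1851
S₂/S₁ = e^1.1851 ≈ 3.271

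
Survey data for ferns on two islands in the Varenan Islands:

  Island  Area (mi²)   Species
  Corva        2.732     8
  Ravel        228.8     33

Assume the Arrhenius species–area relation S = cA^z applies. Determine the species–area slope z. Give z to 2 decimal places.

0.32

Taking logs: ln S = ln c + z ln A, so z = (ln S₂ − ln S₁)/(ln A₂ − ln A₁).
z = ln(33/8) / ln(228.8/2.732) = ln(4.125) / ln(83.75) = 1.4171 / 4.4278 = 0.3200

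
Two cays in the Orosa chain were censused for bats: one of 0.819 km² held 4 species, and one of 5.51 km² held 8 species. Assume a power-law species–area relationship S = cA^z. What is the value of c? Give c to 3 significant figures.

4.30

z = ln(S₂/S₁) / ln(A₂/A₁) = ln(8/4) / ln(5.51/0.819) = 0.6931 / 1.9062 = 0.3636
c = S₁ / A₁^z = 4 / 0.819^0.3636 = 4 / 0.93 = 4.301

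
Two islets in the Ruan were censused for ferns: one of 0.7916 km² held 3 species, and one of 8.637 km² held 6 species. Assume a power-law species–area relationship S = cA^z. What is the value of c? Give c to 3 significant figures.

z = ln(S₂/S₁) / ln(A₂/A₁) = ln(6/3) / ln(8.637/0.7916) = 0.6931 / 2.3898 = 0.2900
c = S₁ / A₁^z = 3 / 0.7916^0.2900 = 3 / 0.9345 = 3.21

3.21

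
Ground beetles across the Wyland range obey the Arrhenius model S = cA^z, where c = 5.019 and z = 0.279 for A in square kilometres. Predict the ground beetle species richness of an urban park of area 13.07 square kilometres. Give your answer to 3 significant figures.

S = 5.019 × 13.07^0.279
ln S = ln 5.019 + 0.279 × ln 13.07 = 1.6132 + 0.279 × 2.5703 = 2.3303
S = e^2.3303 ≈ 10.28

10.3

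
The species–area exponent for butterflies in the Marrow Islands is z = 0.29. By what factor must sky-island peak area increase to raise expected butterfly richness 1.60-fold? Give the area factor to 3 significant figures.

(A₂/A₁)^0.29 = 1.6, so A₂/A₁ = 1.6^(1/0.29) = 1.6^3.448
ln(A₂/A₁) = ln 1.6 / 0.29 = 0.4700 / 0.29 = 1.6207
A₂/A₁ = e^1.6207 ≈ 5.057

5.06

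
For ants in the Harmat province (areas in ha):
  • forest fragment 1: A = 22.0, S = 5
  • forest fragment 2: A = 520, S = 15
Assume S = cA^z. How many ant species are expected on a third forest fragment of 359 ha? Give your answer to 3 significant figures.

z = ln(15/5) / ln(520/22) = 1.0986 / 3.1628 = 0.3474
c = 5 / 22^0.3474 = 5 / 2.926 = 1.709
S₃ = 1.709 × 359^0.3474 = 1.709 × 7.718 ≈ 13.19

13.2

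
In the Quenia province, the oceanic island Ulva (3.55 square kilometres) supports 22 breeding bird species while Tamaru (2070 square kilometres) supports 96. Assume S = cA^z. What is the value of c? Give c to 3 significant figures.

16.4

z = ln(S₂/S₁) / ln(A₂/A₁) = ln(96/22) / ln(2070/3.55) = 1.4733 / 6.3684 = 0.2313
c = S₁ / A₁^z = 22 / 3.55^0.2313 = 22 / 1.341 = 16.41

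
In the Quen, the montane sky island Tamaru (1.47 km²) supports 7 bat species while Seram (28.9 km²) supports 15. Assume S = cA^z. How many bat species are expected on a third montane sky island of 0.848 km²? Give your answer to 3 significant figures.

6.08

z = ln(15/7) / ln(28.9/1.47) = 0.7621 / 2.9786 = 0.2559
c = 7 / 1.47^0.2559 = 7 / 1.104 = 6.343
S₃ = 6.343 × 0.848^0.2559 = 6.343 × 0.9587 ≈ 6.081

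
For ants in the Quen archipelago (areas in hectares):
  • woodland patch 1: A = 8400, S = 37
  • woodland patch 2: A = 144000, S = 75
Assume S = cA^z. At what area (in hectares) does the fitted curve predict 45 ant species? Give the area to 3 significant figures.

z = ln(75/37) / ln(144000/8400) = 0.7066 / 2.8416 = 0.2487
c = 37 / 8400^0.2487 = 37 / 9.458 = 3.912
A = (45/3.912)^(1/0.2487) ⇒ ln A = ln(11.5)/0.2487 = 9.8232
A = e^9.8232 ≈ 18457 hectares

18500 hectares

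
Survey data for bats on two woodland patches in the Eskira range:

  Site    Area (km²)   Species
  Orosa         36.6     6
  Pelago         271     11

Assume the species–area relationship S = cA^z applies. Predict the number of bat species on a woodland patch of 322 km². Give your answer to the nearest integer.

z = ln(11/6) / ln(271/36.6) = 0.6061 / 2.0021 = 0.3028
c = 6 / 36.6^0.3028 = 6 / 2.974 = 2.017
S₃ = 2.017 × 322^0.3028 = 2.017 × 5.745 ≈ 11.59

12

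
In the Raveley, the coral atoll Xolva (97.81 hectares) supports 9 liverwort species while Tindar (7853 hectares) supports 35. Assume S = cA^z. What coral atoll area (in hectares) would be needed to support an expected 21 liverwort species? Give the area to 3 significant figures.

z = ln(35/9) / ln(7853/97.81) = 1.3581 / 4.3856 = 0.3097
c = 9 / 97.81^0.3097 = 9 / 4.134 = 2.177
A = (21/2.177)^(1/0.3097) ⇒ ln A = ln(9.646)/0.3097 = 7.3191
A = e^7.3191 ≈ 1509 hectares

1510 hectares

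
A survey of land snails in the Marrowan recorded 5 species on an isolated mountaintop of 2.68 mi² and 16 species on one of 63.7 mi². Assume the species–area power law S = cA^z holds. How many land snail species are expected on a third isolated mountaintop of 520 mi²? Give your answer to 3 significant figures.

z = ln(16/5) / ln(63.7/2.68) = 1.1632 / 3.1684 = 0.3671
c = 5 / 2.68^0.3671 = 5 / 1.436 = 3.482
S₃ = 3.482 × 520^0.3671 = 3.482 × 9.933 ≈ 34.58

34.6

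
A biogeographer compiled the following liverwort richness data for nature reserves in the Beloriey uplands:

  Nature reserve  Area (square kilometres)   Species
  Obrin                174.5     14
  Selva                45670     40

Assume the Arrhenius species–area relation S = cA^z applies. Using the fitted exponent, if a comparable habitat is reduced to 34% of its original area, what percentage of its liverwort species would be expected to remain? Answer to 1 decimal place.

z = ln(40/14) / ln(45670/174.5) = 1.0498 / 5.5673 = 0.1886
S_new/S_old = (A_new/A_old)^z = 0.34^0.1886 = exp(0.1886 × -1.0788) = 0.8159

81.6%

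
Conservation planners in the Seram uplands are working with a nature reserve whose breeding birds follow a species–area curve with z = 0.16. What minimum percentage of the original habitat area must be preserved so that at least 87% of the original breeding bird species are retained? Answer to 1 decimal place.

41.9%

Need (A_new/A_old)^0.16 = 0.87, so A_new/A_old = 0.87^(1/0.16) = 0.87^6.25
ln(A_new/A_old) = ln 0.87 / 0.16 = -0.1393 / 0.16 = -0.8704
A_new/A_old = e^-0.8704 ≈ 0.4188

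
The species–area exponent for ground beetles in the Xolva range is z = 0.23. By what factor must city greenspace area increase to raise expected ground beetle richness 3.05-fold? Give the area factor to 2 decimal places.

(A₂/A₁)^0.23 = 3.05, so A₂/A₁ = 3.05^(1/0.23) = 3.05^4.348
ln(A₂/A₁) = ln 3.05 / 0.23 = 1.1151 / 0.23 = 4.8484
A₂/A₁ = e^4.8484 ≈ 127.5

127.54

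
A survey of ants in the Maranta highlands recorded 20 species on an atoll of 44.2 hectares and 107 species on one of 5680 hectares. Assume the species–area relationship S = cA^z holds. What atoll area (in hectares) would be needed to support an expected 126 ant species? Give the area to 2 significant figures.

9100 hectares

z = ln(107/20) / ln(5680/44.2) = 1.6771 / 4.8560 = 0.3454
c = 20 / 44.2^0.3454 = 20 / 3.701 = 5.404
A = (126/5.404)^(1/0.3454) ⇒ ln A = ln(23.31)/0.3454 = 9.1180
A = e^9.1180 ≈ 9118 hectares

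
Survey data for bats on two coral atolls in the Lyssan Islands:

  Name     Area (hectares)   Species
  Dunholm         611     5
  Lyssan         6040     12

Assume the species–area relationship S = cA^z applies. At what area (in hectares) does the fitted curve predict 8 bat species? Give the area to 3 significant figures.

2090 hectares

z = ln(12/5) / ln(6040/611) = 0.8755 / 2.2911 = 0.3821
c = 5 / 611^0.3821 = 5 / 11.6 = 0.4309
A = (8/0.4309)^(1/0.3821) ⇒ ln A = ln(18.57)/0.3821 = 7.6451
A = e^7.6451 ≈ 2090 hectares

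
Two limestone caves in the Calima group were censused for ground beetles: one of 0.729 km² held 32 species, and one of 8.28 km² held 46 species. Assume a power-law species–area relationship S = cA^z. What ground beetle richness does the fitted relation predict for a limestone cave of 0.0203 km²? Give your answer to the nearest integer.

z = ln(46/32) / ln(8.28/0.729) = 0.3629 / 2.4299 = 0.1493
c = 32 / 0.729^0.1493 = 32 / 0.9539 = 33.55
S₃ = 33.55 × 0.0203^0.1493 = 33.55 × 0.5588 ≈ 18.74

19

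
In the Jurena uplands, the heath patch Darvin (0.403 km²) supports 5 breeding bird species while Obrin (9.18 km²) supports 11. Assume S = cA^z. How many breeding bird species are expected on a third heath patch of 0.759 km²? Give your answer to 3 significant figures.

5.87

z = ln(11/5) / ln(9.18/0.403) = 0.7885 / 3.1258 = 0.2522
c = 5 / 0.403^0.2522 = 5 / 0.7951 = 6.288
S₃ = 6.288 × 0.759^0.2522 = 6.288 × 0.9328 ≈ 5.866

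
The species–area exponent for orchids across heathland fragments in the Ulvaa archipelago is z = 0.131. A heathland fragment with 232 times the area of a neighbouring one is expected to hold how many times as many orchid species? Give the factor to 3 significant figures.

S₂/S₁ = (A₂/A₁)^z = 232^0.131
ln(S₂/S₁) = 0.131 × ln 232 = 0.131 × 5.4467 = 0.7135
S₂/S₁ = e^0.7135 ≈ 2.041

2.04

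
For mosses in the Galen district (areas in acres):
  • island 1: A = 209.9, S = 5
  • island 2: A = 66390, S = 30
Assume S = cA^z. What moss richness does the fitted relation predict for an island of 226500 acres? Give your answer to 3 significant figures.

44.0

z = ln(30/5) / ln(66390/209.9) = 1.7918 / 5.7567 = 0.3112
c = 5 / 209.9^0.3112 = 5 / 5.281 = 0.9468
S₃ = 0.9468 × 226500^0.3112 = 0.9468 × 46.43 ≈ 43.95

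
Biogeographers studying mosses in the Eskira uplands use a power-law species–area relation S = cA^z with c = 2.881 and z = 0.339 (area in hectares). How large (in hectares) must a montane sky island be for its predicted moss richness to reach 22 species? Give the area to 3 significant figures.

402 hectares

22 = 2.881 × A^0.339  ⇒  A^0.339 = 22/2.881 = 7.636
ln A = ln(7.636) / 0.339 = 2.0329 / 0.339 = 5.9968
A = e^5.9968 ≈ 402.1 hectares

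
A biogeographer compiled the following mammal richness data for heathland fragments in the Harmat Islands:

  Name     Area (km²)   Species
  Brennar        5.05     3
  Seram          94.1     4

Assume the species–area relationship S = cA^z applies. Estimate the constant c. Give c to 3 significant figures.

2.56

z = ln(S₂/S₁) / ln(A₂/A₁) = ln(4/3) / ln(94.1/5.05) = 0.2877 / 2.9250 = 0.0984
c = S₁ / A₁^z = 3 / 5.05^0.0984 = 3 / 1.173 = 2.558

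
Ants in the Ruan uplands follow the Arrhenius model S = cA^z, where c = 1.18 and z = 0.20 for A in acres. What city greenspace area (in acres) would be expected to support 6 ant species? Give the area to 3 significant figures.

6 = 1.18 × A^0.2  ⇒  A^0.2 = 6/1.18 = 5.085
ln A = ln(5.085) / 0.2 = 1.6262 / 0.2 = 8.1312
A = e^8.1312 ≈ 3399 acres

3400 acres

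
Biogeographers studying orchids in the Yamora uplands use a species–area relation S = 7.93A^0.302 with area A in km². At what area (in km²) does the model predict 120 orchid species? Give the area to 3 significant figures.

8070 km²

120 = 7.93 × A^0.302  ⇒  A^0.302 = 120/7.93 = 15.13
ln A = ln(15.13) / 0.302 = 2.7168 / 0.302 = 8.9962
A = e^8.9962 ≈ 8072 km²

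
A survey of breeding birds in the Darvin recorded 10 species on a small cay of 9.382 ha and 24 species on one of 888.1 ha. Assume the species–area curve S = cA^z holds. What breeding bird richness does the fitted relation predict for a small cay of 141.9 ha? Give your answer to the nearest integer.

17

z = ln(24/10) / ln(888.1/9.382) = 0.8755 / 4.5503 = 0.1924
c = 10 / 9.382^0.1924 = 10 / 1.538 = 6.5
S₃ = 6.5 × 141.9^0.1924 = 6.5 × 2.594 ≈ 16.86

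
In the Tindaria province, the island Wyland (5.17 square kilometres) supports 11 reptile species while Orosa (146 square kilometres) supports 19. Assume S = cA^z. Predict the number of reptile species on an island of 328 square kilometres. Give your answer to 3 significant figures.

21.7

z = ln(19/11) / ln(146/5.17) = 0.5465 / 3.3407 = 0.1636
c = 11 / 5.17^0.1636 = 11 / 1.308 = 8.407
S₃ = 8.407 × 328^0.1636 = 8.407 × 2.58 ≈ 21.69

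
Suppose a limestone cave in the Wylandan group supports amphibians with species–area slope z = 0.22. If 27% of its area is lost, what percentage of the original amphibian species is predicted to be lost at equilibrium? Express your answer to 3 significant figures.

S_new/S_old = (A_new/A_old)^z = 0.73^0.22
= exp(0.22 × ln 0.73) = exp(0.22 × -0.3147) = exp(-0.0692) ≈ 0.9331
Fraction lost = 1 − 0.9331 = 0.06689

6.69%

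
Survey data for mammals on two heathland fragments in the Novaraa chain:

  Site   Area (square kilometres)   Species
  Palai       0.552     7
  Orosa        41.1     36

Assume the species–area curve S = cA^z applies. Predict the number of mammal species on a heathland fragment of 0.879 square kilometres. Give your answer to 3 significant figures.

8.35

z = ln(36/7) / ln(41.1/0.552) = 1.6376 / 4.3102 = 0.3799
c = 7 / 0.552^0.3799 = 7 / 0.7979 = 8.773
S₃ = 8.773 × 0.879^0.3799 = 8.773 × 0.9522 ≈ 8.353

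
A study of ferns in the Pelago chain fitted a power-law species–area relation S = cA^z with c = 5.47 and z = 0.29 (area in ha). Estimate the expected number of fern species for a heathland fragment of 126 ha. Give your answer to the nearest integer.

22 species

S = 5.47 × 126^0.29 = 5.47 × 4.065 ≈ 22.24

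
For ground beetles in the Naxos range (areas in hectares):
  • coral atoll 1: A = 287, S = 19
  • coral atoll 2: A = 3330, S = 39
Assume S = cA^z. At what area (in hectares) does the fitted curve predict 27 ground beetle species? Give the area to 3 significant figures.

z = ln(39/19) / ln(3330/287) = 0.7191 / 2.4512 = 0.2934
c = 19 / 287^0.2934 = 19 / 5.261 = 3.611
A = (27/3.611)^(1/0.2934) ⇒ ln A = ln(7.476)/0.2934 = 6.8573
A = e^6.8573 ≈ 950.8 hectares

951 hectares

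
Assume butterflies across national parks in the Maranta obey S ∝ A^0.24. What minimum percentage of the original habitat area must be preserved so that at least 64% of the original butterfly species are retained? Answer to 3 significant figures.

Need (A_new/A_old)^0.24 = 0.64, so A_new/A_old = 0.64^(1/0.24) = 0.64^4.167
ln(A_new/A_old) = ln 0.64 / 0.24 = -0.4463 / 0.24 = -1.8595
A_new/A_old = e^-1.8595 ≈ 0.1557

15.6%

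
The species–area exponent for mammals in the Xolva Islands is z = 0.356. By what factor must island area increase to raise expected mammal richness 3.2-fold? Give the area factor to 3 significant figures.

(A₂/A₁)^0.356 = 3.2, so A₂/A₁ = 3.2^(1/0.356) = 3.2^2.809
ln(A₂/A₁) = ln 3.2 / 0.356 = 1.1632 / 0.356 = 3.2673
A₂/A₁ = e^3.2673 ≈ 26.24

26.2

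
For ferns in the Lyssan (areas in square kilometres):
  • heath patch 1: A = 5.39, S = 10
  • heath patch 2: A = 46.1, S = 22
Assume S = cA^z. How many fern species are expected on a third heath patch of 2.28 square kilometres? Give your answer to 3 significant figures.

7.29

z = ln(22/10) / ln(46.1/5.39) = 0.7885 / 2.1463 = 0.3674
c = 10 / 5.39^0.3674 = 10 / 1.857 = 5.386
S₃ = 5.386 × 2.28^0.3674 = 5.386 × 1.354 ≈ 7.29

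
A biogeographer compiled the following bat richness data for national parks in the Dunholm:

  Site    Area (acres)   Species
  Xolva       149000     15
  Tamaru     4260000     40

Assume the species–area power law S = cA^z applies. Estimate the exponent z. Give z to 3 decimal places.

0.293

Taking logs: ln S = ln c + z ln A, so z = (ln S₂ − ln S₁)/(ln A₂ − ln A₁).
z = ln(40/15) / ln(4260000/149000) = ln(2.667) / ln(28.59) = 0.9808 / 3.3531 = 0.2925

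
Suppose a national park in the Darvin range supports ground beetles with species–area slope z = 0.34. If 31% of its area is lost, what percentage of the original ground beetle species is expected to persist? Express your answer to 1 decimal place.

88.1%

S_new/S_old = (A_new/A_old)^z = 0.69^0.34
= exp(0.34 × ln 0.69) = exp(0.34 × -0.3711) = exp(-0.1262) ≈ 0.8815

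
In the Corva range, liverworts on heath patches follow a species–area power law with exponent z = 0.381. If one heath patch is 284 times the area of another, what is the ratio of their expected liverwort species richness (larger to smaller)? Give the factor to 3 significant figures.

8.60

S₂/S₁ = (A₂/A₁)^z = 284^0.381
ln(S₂/S₁) = 0.381 × ln 284 = 0.381 × 5.6490 = 2.1523
S₂/S₁ = e^2.1523 ≈ 8.604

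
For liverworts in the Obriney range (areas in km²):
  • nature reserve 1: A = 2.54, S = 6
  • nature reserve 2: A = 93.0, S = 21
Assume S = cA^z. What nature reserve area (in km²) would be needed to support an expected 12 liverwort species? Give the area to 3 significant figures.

18.6 km²

z = ln(21/6) / ln(93/2.54) = 1.2528 / 3.6004 = 0.3479
c = 6 / 2.54^0.3479 = 6 / 1.383 = 4.338
A = (12/4.338)^(1/0.3479) ⇒ ln A = ln(2.766)/0.3479 = 2.9243
A = e^2.9243 ≈ 18.62 km²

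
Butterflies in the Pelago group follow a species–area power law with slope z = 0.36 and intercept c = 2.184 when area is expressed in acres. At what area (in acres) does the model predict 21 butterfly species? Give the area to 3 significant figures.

21 = 2.184 × A^0.36  ⇒  A^0.36 = 21/2.184 = 9.615
ln A = ln(9.615) / 0.36 = 2.2634 / 0.36 = 6.2871
A = e^6.2871 ≈ 537.6 acres

538 acres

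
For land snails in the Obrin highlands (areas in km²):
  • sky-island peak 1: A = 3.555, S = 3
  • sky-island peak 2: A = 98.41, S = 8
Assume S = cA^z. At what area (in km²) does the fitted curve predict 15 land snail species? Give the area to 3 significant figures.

827 km²

z = ln(8/3) / ln(98.41/3.555) = 0.9808 / 3.3208 = 0.2954
c = 3 / 3.555^0.2954 = 3 / 1.454 = 2.063
A = (15/2.063)^(1/0.2954) ⇒ ln A = ln(7.272)/0.2954 = 6.7174
A = e^6.7174 ≈ 826.7 km²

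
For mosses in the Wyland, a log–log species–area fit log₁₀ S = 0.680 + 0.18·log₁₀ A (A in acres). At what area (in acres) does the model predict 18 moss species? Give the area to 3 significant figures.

1570 acres

18 = 4.786 × A^0.18  ⇒  A^0.18 = 18/4.786 = 3.761
ln A = ln(3.761) / 0.18 = 1.3246 / 0.18 = 7.3590
A = e^7.3590 ≈ 1570 acres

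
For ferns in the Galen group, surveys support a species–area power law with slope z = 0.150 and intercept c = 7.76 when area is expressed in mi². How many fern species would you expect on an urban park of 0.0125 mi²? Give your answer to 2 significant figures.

4.0

S = 7.76 × 0.0125^0.15 = 7.76 × 0.5182 ≈ 4.022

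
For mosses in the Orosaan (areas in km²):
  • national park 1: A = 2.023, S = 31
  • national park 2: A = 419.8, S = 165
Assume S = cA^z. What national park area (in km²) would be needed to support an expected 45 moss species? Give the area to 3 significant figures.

z = ln(165/31) / ln(419.8/2.023) = 1.6720 / 5.3352 = 0.3134
c = 31 / 2.023^0.3134 = 31 / 1.247 = 24.86
A = (45/24.86)^(1/0.3134) ⇒ ln A = ln(1.81)/0.3134 = 1.8938
A = e^1.8938 ≈ 6.644 km²

6.64 km²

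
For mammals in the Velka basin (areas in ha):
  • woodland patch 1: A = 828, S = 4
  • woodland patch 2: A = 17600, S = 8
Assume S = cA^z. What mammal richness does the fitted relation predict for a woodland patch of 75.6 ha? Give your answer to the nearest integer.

z = ln(8/4) / ln(17600/828) = 0.6931 / 3.0566 = 0.2268
c = 4 / 828^0.2268 = 4 / 4.589 = 0.8717
S₃ = 0.8717 × 75.6^0.2268 = 0.8717 × 2.667 ≈ 2.325

2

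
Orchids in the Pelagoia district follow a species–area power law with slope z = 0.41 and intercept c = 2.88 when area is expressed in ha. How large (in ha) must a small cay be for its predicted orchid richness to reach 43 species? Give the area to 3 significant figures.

730 ha

43 = 2.88 × A^0.41  ⇒  A^0.41 = 43/2.88 = 14.93
ln A = ln(14.93) / 0.41 = 2.7034 / 0.41 = 6.5937
A = e^6.5937 ≈ 730.5 ha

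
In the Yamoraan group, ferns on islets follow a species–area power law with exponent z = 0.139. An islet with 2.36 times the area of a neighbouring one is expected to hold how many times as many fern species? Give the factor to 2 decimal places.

1.13

S₂/S₁ = (A₂/A₁)^z = 2.36^0.139
ln(S₂/S₁) = 0.139 × ln 2.36 = 0.139 × 0.8587 = 0.1194
S₂/S₁ = e^0.1194 ≈ 1.127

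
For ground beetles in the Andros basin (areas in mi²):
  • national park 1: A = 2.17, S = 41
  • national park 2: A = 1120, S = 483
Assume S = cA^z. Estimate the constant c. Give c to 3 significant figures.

z = ln(S₂/S₁) / ln(A₂/A₁) = ln(483/41) / ln(1120/2.17) = 2.4664 / 6.2464 = 0.3949
c = S₁ / A₁^z = 41 / 2.17^0.3949 = 41 / 1.358 = 30.19

30.2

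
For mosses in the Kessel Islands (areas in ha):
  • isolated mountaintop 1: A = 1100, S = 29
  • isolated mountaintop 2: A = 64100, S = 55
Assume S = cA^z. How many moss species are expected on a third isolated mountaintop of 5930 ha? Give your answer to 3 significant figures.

37.8

z = ln(55/29) / ln(64100/1100) = 0.6400 / 4.0651 = 0.1574
c = 29 / 1100^0.1574 = 29 / 3.012 = 9.628
S₃ = 9.628 × 5930^0.1574 = 9.628 × 3.927 ≈ 37.81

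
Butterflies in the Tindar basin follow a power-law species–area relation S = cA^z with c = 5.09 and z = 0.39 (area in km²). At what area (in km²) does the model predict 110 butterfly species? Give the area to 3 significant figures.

2640 km²

110 = 5.09 × A^0.39  ⇒  A^0.39 = 110/5.09 = 21.61
ln A = ln(21.61) / 0.39 = 3.0732 / 0.39 = 7.8800
A = e^7.8800 ≈ 2644 km²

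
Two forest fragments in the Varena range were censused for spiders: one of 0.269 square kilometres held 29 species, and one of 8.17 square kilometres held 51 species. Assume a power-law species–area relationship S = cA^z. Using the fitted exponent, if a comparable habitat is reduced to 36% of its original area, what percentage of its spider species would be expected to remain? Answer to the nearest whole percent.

84%

z = ln(51/29) / ln(8.17/0.269) = 0.5645 / 3.4135 = 0.1654
S_new/S_old = (A_new/A_old)^z = 0.36^0.1654 = exp(0.1654 × -1.0217) = 0.8445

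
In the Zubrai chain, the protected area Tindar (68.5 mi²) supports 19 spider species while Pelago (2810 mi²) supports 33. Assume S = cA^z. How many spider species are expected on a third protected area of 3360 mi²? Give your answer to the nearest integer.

z = ln(33/19) / ln(2810/68.5) = 0.5521 / 3.7141 = 0.1486
c = 19 / 68.5^0.1486 = 19 / 1.874 = 10.14
S₃ = 10.14 × 3360^0.1486 = 10.14 × 3.343 ≈ 33.89

34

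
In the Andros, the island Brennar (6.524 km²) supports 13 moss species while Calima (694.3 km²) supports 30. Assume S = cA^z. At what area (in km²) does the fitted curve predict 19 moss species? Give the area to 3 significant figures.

z = ln(30/13) / ln(694.3/6.524) = 0.8362 / 4.6674 = 0.1792
c = 13 / 6.524^0.1792 = 13 / 1.399 = 9.29
A = (19/9.29)^(1/0.1792) ⇒ ln A = ln(2.045)/0.1792 = 3.9936
A = e^3.9936 ≈ 54.25 km²

54.2 km²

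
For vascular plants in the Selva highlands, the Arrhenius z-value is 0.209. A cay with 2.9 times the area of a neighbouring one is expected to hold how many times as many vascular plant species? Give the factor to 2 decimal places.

1.25

S₂/S₁ = (A₂/A₁)^z = 2.9^0.209
ln(S₂/S₁) = 0.209 × ln 2.9 = 0.209 × 1.0647 = 0.2225
S₂/S₁ = e^0.2225 ≈ 1.249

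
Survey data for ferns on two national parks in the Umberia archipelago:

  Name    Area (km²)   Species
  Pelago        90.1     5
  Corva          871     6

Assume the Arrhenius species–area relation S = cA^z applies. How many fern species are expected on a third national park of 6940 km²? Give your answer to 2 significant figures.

7.1

z = ln(6/5) / ln(871/90.1) = 0.1823 / 2.2687 = 0.0804
c = 5 / 90.1^0.0804 = 5 / 1.436 = 3.482
S₃ = 3.482 × 6940^0.0804 = 3.482 × 2.036 ≈ 7.089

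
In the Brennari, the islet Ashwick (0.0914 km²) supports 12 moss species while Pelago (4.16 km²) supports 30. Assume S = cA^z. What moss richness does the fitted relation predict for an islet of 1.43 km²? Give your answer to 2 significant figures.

z = ln(30/12) / ln(4.16/0.0914) = 0.9163 / 3.8180 = 0.2400
c = 12 / 0.0914^0.2400 = 12 / 0.5632 = 21.31
S₃ = 21.31 × 1.43^0.2400 = 21.31 × 1.09 ≈ 23.22

23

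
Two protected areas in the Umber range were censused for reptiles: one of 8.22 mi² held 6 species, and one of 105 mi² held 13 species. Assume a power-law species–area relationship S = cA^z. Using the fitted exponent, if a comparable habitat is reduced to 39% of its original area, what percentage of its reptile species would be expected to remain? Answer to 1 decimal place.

z = ln(13/6) / ln(105/8.22) = 0.7732 / 2.5474 = 0.3035
S_new/S_old = (A_new/A_old)^z = 0.39^0.3035 = exp(0.3035 × -0.9416) = 0.7514

75.1%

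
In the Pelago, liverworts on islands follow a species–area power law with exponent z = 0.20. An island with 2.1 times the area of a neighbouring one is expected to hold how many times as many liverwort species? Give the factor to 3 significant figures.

1.16

S₂/S₁ = (A₂/A₁)^z = 2.1^0.2
ln(S₂/S₁) = 0.2 × ln 2.1 = 0.2 × 0.7419 = 0.1484
S₂/S₁ = e^0.1484 ≈ 1.16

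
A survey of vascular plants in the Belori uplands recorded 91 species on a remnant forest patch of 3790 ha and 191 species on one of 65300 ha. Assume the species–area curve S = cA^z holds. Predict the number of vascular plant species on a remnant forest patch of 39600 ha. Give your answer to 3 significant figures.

z = ln(191/91) / ln(65300/3790) = 0.7414 / 2.8466 = 0.2605
c = 91 / 3790^0.2605 = 91 / 8.552 = 10.64
S₃ = 10.64 × 39600^0.2605 = 10.64 × 15.76 ≈ 167.7

168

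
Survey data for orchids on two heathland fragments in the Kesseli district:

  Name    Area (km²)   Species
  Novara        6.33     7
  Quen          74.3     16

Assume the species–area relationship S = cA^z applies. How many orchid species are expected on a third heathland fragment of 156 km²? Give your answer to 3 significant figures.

z = ln(16/7) / ln(74.3/6.33) = 0.8267 / 2.4628 = 0.3357
c = 7 / 6.33^0.3357 = 7 / 1.858 = 3.768
S₃ = 3.768 × 156^0.3357 = 3.768 × 5.447 ≈ 20.52

20.5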